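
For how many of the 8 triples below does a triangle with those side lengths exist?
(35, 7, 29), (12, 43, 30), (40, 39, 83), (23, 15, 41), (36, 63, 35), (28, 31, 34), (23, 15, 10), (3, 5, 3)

5

(7,29,35): 7+29 > 35 → valid
(12,30,43): 12+30 ≤ 43 → not valid
(39,40,83): 39+40 ≤ 83 → not valid
(15,23,41): 15+23 ≤ 41 → not valid
(35,36,63): 35+36 > 63 → valid
(28,31,34): 28+31 > 34 → valid
(10,15,23): 10+15 > 23 → valid
(3,3,5): 3+3 > 5 → valid
5 of the 8 triples form a triangle.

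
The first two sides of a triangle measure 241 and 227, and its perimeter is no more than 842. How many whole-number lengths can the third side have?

360

Triangle inequality: 14 < x < 468. Perimeter ≤ 842 gives x ≤ 842 − 241 − 227 = 374.
So 14 < x ≤ 374; integers 15 through 374: 360 values.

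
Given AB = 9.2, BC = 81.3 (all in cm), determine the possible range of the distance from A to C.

72.1 ≤ AC ≤ 90.5 cm

By the triangle inequality, |9.2 − 81.3| ≤ AC ≤ 9.2 + 81.3.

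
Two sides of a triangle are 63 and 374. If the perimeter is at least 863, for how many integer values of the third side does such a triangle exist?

Triangle inequality: 311 < x < 437. Perimeter ≥ 863 gives x ≥ 863 − 63 − 374 = 426.
So 426 ≤ x < 437; integers 426 through 436: 11 values.

11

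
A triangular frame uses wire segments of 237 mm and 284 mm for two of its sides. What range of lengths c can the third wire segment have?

47 < c < 521 (mm)

By the triangle inequality, c must be less than 237 + 284 = 521 and greater than |237 − 284| = 47.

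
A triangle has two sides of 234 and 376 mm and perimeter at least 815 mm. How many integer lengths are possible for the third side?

Triangle inequality: 142 < x < 610. Perimeter ≥ 815 gives x ≥ 815 − 234 − 376 = 205.
So 205 ≤ x < 610; integers 205 through 609: 405 values.

405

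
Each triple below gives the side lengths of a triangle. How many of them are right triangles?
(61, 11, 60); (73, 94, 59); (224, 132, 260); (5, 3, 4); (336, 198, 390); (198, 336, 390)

5

(61,11,60): 11²+60² = 3721 = 61² → right
(73,94,59): 59²+73² = 8810 < 8836 = 94² → obtuse
(224,132,260): 132²+224² = 67600 = 260² → right
(5,3,4): 3²+4² = 25 = 5² → right
(336,198,390): 198²+336² = 152100 = 390² → right
(198,336,390): 198²+336² = 152100 = 390² → right
5 of the 6 are right.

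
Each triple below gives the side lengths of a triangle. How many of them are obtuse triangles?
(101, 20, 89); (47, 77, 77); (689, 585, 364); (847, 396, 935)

1

(101,20,89): 20²+89² = 8321 < 10201 = 101² → obtuse
(47,77,77): 47²+77² = 8138 > 5929 = 77² → acute
(689,585,364): 364²+585² = 474721 = 689² → right
(847,396,935): 396²+847² = 874225 = 935² → right
1 of the 4 is obtuse.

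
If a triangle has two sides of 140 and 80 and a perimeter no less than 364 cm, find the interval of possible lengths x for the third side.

Triangle inequality alone gives 60 < x < 220.
The perimeter condition gives x ≥ 364 − 140 − 80 = 144.
Intersecting the two: 144 ≤ x < 220.

144 ≤ x < 220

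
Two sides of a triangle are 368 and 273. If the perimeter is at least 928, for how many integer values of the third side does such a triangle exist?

354

Triangle inequality: 95 < x < 641. Perimeter ≥ 928 gives x ≥ 928 − 368 − 273 = 287.
So 287 ≤ x < 641; integers 287 through 640: 354 values.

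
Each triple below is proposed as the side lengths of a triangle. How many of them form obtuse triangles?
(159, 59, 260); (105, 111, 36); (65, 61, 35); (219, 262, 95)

1

(159,59,260): 59+159 ≤ 260, not a triangle
(105,111,36): 36²+105² = 12321 = 111² → right
(65,61,35): 35²+61² = 4946 > 4225 = 65² → acute
(219,262,95): 95²+219² = 56986 < 68644 = 262² → obtuse
1 of the 4 is obtuse.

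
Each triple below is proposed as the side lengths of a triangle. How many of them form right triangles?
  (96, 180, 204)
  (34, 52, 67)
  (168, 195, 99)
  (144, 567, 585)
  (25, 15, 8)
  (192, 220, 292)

(96,180,204): 96²+180² = 41616 = 204² → right
(34,52,67): 34²+52² = 3860 < 4489 = 67² → obtuse
(168,195,99): 99²+168² = 38025 = 195² → right
(144,567,585): 144²+567² = 342225 = 585² → right
(25,15,8): 8+15 ≤ 25, not a triangle
(192,220,292): 192²+220² = 85264 = 292² → right
4 of the 6 are right.

4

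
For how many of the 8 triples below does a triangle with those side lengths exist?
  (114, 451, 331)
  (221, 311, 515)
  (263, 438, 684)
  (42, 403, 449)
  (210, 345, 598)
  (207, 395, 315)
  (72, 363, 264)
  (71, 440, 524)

3

(114,331,451): 114+331 ≤ 451 → not valid
(221,311,515): 221+311 > 515 → valid
(263,438,684): 263+438 > 684 → valid
(42,403,449): 42+403 ≤ 449 → not valid
(210,345,598): 210+345 ≤ 598 → not valid
(207,315,395): 207+315 > 395 → valid
(72,264,363): 72+264 ≤ 363 → not valid
(71,440,524): 71+440 ≤ 524 → not valid
3 of the 8 triples form a triangle.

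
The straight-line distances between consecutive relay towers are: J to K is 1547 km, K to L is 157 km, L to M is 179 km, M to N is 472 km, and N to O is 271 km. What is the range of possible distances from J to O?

The maximum is all hops collinear in one direction: 1547 + 157 + 179 + 472 + 271 = 2626.
The longest hop is 1547; the others sum to 1079. Folding the others back against it leaves at least 1547 − 1079 = 468.

468 ≤ JO ≤ 2626 km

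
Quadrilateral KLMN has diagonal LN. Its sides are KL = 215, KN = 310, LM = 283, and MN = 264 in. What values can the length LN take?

95 < LN < 525

From triangle KLN: |215 − 310| < LN < 215 + 310, i.e. 95 < LN < 525.
From triangle MLN: 19 < LN < 547.
Both must hold, so LN lies in the intersection.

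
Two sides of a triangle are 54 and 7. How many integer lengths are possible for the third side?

13

The third side lies in the open interval (47, 61).
Integers from 48 to 60 inclusive: 60 − 48 + 1 = 13.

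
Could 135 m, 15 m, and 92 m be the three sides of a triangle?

No

The longest side is 135, but the other two sum to only 107.
107 < 135, so the triangle inequality fails.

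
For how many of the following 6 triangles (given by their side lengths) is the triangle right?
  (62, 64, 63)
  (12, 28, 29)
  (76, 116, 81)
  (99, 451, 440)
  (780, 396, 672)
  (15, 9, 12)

(62,64,63): 62²+63² = 7813 > 4096 = 64² → acute
(12,28,29): 12²+28² = 928 > 841 = 29² → acute
(76,116,81): 76²+81² = 12337 < 13456 = 116² → obtuse
(99,451,440): 99²+440² = 203401 = 451² → right
(780,396,672): 396²+672² = 608400 = 780² → right
(15,9,12): 9²+12² = 225 = 15² → right
3 of the 6 are right.

3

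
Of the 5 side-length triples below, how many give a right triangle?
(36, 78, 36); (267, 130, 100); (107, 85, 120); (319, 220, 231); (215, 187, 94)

1

(36,78,36): 36+36 ≤ 78, not a triangle
(267,130,100): 100+130 ≤ 267, not a triangle
(107,85,120): 85²+107² = 18674 > 14400 = 120² → acute
(319,220,231): 220²+231² = 101761 = 319² → right
(215,187,94): 94²+187² = 43805 < 46225 = 215² → obtuse
1 of the 5 is right.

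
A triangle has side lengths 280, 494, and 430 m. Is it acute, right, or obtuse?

acute

Compare the square of the longest side to the sum of squares of the other two: 280² + 430² = 263300 > 244036 = 494².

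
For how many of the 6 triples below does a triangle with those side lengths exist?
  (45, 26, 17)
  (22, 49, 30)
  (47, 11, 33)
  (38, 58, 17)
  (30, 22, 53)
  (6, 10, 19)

1

(17,26,45): 17+26 ≤ 45 → not valid
(22,30,49): 22+30 > 49 → valid
(11,33,47): 11+33 ≤ 47 → not valid
(17,38,58): 17+38 ≤ 58 → not valid
(22,30,53): 22+30 ≤ 53 → not valid
(6,10,19): 6+10 ≤ 19 → not valid
1 of the 6 triples forms a triangle.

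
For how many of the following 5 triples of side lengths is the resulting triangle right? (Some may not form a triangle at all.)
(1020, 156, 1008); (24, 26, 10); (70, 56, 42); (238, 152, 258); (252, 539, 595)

4

(1020,156,1008): 156²+1008² = 1040400 = 1020² → right
(24,26,10): 10²+24² = 676 = 26² → right
(70,56,42): 42²+56² = 4900 = 70² → right
(238,152,258): 152²+238² = 79748 > 66564 = 258² → acute
(252,539,595): 252²+539² = 354025 = 595² → right
4 of the 5 are right.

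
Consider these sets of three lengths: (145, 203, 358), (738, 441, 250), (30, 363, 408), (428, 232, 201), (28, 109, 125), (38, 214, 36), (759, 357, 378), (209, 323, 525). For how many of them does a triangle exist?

3

(145,203,358): 145+203 ≤ 358 → not valid
(250,441,738): 250+441 ≤ 738 → not valid
(30,363,408): 30+363 ≤ 408 → not valid
(201,232,428): 201+232 > 428 → valid
(28,109,125): 28+109 > 125 → valid
(36,38,214): 36+38 ≤ 214 → not valid
(357,378,759): 357+378 ≤ 759 → not valid
(209,323,525): 209+323 > 525 → valid
3 of the 8 triples form a triangle.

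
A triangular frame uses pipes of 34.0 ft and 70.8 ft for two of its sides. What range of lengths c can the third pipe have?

36.8 < c < 104.8 (ft)

By the triangle inequality, c must be less than 34.0 + 70.8 = 104.8 and greater than |34.0 − 70.8| = 36.8.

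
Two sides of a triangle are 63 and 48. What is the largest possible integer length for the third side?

110

The third side must be strictly less than 63 + 48 = 111.
The largest integer below 111 is 110.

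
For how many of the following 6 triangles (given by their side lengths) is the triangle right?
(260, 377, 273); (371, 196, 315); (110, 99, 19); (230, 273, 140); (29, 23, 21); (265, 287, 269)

(260,377,273): 260²+273² = 142129 = 377² → right
(371,196,315): 196²+315² = 137641 = 371² → right
(110,99,19): 19²+99² = 10162 < 12100 = 110² → obtuse
(230,273,140): 140²+230² = 72500 < 74529 = 273² → obtuse
(29,23,21): 21²+23² = 970 > 841 = 29² → acute
(265,287,269): 265²+269² = 142586 > 82369 = 287² → acute
2 of the 6 are right.

2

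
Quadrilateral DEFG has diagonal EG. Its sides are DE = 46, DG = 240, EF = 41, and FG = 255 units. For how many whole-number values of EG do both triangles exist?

From triangle DEG: 194 < EG < 286.
From triangle FEG: 214 < EG < 296.
Intersection: 214 < EG < 286, so integers 215 through 285: 71 values.

71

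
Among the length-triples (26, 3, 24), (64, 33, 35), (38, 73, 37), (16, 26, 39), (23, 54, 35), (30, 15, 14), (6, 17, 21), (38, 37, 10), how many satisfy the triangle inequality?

(3,24,26): 3+24 > 26 → valid
(33,35,64): 33+35 > 64 → valid
(37,38,73): 37+38 > 73 → valid
(16,26,39): 16+26 > 39 → valid
(23,35,54): 23+35 > 54 → valid
(14,15,30): 14+15 ≤ 30 → not valid
(6,17,21): 6+17 > 21 → valid
(10,37,38): 10+37 > 38 → valid
7 of the 8 triples form a triangle.

7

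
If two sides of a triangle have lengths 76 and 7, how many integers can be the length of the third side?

13

The third side lies in the open interval (69, 83).
Integers from 70 to 82 inclusive: 82 − 70 + 1 = 13.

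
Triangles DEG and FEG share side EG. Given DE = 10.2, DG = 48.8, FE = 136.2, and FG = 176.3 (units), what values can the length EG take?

From triangle DEG: |10.2 − 48.8| < EG < 10.2 + 48.8, i.e. 38.6 < EG < 59.0.
From triangle FEG: 40.1 < EG < 312.5.
Both must hold, so EG lies in the intersection.

40.1 < EG < 59.0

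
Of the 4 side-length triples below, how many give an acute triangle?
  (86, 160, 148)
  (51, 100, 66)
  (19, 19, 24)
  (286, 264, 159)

3

(86,160,148): 86²+148² = 29300 > 25600 = 160² → acute
(51,100,66): 51²+66² = 6957 < 10000 = 100² → obtuse
(19,19,24): 19²+19² = 722 > 576 = 24² → acute
(286,264,159): 159²+264² = 94977 > 81796 = 286² → acute
3 of the 4 are acute.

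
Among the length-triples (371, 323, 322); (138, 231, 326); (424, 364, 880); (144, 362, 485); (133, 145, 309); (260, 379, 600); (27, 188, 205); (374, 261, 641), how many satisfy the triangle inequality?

(322,323,371): 322+323 > 371 → valid
(138,231,326): 138+231 > 326 → valid
(364,424,880): 364+424 ≤ 880 → not valid
(144,362,485): 144+362 > 485 → valid
(133,145,309): 133+145 ≤ 309 → not valid
(260,379,600): 260+379 > 600 → valid
(27,188,205): 27+188 > 205 → valid
(261,374,641): 261+374 ≤ 641 → not valid
5 of the 8 triples form a triangle.

5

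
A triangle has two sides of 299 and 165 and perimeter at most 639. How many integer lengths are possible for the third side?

Triangle inequality: 134 < x < 464. Perimeter ≤ 639 gives x ≤ 639 − 299 − 165 = 175.
So 134 < x ≤ 175; integers 135 through 175: 41 values.

41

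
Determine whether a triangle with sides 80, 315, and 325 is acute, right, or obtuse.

Compare the square of the longest side to the sum of squares of the other two: 80² + 315² = 105625 = 325².

right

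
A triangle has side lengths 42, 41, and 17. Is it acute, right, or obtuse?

acute

Compare the square of the longest side to the sum of squares of the other two: 17² + 41² = 1970 > 1764 = 42².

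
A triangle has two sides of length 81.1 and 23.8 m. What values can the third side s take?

By the triangle inequality, s must be less than 81.1 + 23.8 = 104.9 and greater than |81.1 − 23.8| = 57.3.

57.3 < s < 104.9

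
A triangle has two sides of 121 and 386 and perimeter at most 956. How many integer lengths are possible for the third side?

184

Triangle inequality: 265 < x < 507. Perimeter ≤ 956 gives x ≤ 956 − 121 − 386 = 449.
So 265 < x ≤ 449; integers 266 through 449: 184 values.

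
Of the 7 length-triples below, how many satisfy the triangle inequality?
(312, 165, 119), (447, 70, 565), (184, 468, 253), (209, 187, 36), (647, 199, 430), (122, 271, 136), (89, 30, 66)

(119,165,312): 119+165 ≤ 312 → not valid
(70,447,565): 70+447 ≤ 565 → not valid
(184,253,468): 184+253 ≤ 468 → not valid
(36,187,209): 36+187 > 209 → valid
(199,430,647): 199+430 ≤ 647 → not valid
(122,136,271): 122+136 ≤ 271 → not valid
(30,66,89): 30+66 > 89 → valid
2 of the 7 triples form a triangle.

2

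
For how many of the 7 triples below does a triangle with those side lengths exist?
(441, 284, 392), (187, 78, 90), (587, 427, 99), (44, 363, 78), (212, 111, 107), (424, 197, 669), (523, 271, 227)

2

(284,392,441): 284+392 > 441 → valid
(78,90,187): 78+90 ≤ 187 → not valid
(99,427,587): 99+427 ≤ 587 → not valid
(44,78,363): 44+78 ≤ 363 → not valid
(107,111,212): 107+111 > 212 → valid
(197,424,669): 197+424 ≤ 669 → not valid
(227,271,523): 227+271 ≤ 523 → not valid
2 of the 7 triples form a triangle.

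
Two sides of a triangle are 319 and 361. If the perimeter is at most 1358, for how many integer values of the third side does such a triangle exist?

Triangle inequality: 42 < x < 680. Perimeter ≤ 1358 gives x ≤ 1358 − 319 − 361 = 678.
So 42 < x ≤ 678; integers 43 through 678: 636 values.

636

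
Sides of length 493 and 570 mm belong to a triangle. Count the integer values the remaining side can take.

985

The third side lies in the open interval (77, 1063).
Integers from 78 to 1062 inclusive: 1062 − 78 + 1 = 985.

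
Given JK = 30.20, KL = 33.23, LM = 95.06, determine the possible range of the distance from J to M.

31.63 ≤ JM ≤ 158.49

The maximum is all hops collinear in one direction: 30.20 + 33.23 + 95.06 = 158.49.
The longest hop is 95.06; the others sum to 63.43. Folding the others back against it leaves at least 95.06 − 63.43 = 31.63.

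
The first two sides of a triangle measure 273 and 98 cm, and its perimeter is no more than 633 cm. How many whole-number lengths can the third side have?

87

Triangle inequality: 175 < x < 371. Perimeter ≤ 633 gives x ≤ 633 − 273 − 98 = 262.
So 175 < x ≤ 262; integers 176 through 262: 87 values.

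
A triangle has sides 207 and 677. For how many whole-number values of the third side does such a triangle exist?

413

The third side lies in the open interval (470, 884).
Integers from 471 to 883 inclusive: 883 − 471 + 1 = 413.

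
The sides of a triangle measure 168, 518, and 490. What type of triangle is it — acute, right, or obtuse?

Compare the square of the longest side to the sum of squares of the other two: 168² + 490² = 268324 = 518².

right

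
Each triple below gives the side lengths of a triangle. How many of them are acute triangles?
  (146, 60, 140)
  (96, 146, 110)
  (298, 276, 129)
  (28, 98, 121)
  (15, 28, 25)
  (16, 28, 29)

(146,60,140): 60²+140² = 23200 > 21316 = 146² → acute
(96,146,110): 96²+110² = 21316 = 146² → right
(298,276,129): 129²+276² = 92817 > 88804 = 298² → acute
(28,98,121): 28²+98² = 10388 < 14641 = 121² → obtuse
(15,28,25): 15²+25² = 850 > 784 = 28² → acute
(16,28,29): 16²+28² = 1040 > 841 = 29² → acute
4 of the 6 are acute.

4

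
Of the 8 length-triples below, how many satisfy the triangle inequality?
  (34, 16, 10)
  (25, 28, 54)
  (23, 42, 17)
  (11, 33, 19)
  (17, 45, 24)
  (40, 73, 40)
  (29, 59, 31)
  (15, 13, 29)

2

(10,16,34): 10+16 ≤ 34 → not valid
(25,28,54): 25+28 ≤ 54 → not valid
(17,23,42): 17+23 ≤ 42 → not valid
(11,19,33): 11+19 ≤ 33 → not valid
(17,24,45): 17+24 ≤ 45 → not valid
(40,40,73): 40+40 > 73 → valid
(29,31,59): 29+31 > 59 → valid
(13,15,29): 13+15 ≤ 29 → not valid
2 of the 8 triples form a triangle.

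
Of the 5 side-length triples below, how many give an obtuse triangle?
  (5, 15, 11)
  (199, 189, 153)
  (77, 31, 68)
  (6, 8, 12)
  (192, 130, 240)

(5,15,11): 5²+11² = 146 < 225 = 15² → obtuse
(199,189,153): 153²+189² = 59130 > 39601 = 199² → acute
(77,31,68): 31²+68² = 5585 < 5929 = 77² → obtuse
(6,8,12): 6²+8² = 100 < 144 = 12² → obtuse
(192,130,240): 130²+192² = 53764 < 57600 = 240² → obtuse
4 of the 5 are obtuse.

4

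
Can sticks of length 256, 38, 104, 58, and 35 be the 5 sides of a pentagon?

No

For a pentagon, each side must be shorter than the sum of the others.
Here the longest side is 256, but the remaining 4 sides sum to only 235.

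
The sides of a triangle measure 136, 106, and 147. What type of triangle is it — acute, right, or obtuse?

Compare the square of the longest side to the sum of squares of the other two: 106² + 136² = 29732 > 21609 = 147².

acute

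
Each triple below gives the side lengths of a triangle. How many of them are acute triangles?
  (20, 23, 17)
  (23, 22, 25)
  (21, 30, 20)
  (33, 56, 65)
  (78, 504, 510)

2

(20,23,17): 17²+20² = 689 > 529 = 23² → acute
(23,22,25): 22²+23² = 1013 > 625 = 25² → acute
(21,30,20): 20²+21² = 841 < 900 = 30² → obtuse
(33,56,65): 33²+56² = 4225 = 65² → right
(78,504,510): 78²+504² = 260100 = 510² → right
2 of the 5 are acute.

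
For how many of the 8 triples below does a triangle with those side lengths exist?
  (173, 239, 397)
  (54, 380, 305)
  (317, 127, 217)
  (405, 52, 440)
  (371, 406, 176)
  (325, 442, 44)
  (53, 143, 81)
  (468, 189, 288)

5

(173,239,397): 173+239 > 397 → valid
(54,305,380): 54+305 ≤ 380 → not valid
(127,217,317): 127+217 > 317 → valid
(52,405,440): 52+405 > 440 → valid
(176,371,406): 176+371 > 406 → valid
(44,325,442): 44+325 ≤ 442 → not valid
(53,81,143): 53+81 ≤ 143 → not valid
(189,288,468): 189+288 > 468 → valid
5 of the 8 triples form a triangle.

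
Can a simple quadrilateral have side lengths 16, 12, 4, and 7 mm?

A quadrilateral exists iff every side is shorter than the sum of the others — equivalently, the longest side is less than the sum of the rest.
Longest side 16 < 23 (sum of the remaining 3), so yes.

Yes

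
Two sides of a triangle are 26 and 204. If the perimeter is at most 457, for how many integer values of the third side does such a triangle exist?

49

Triangle inequality: 178 < x < 230. Perimeter ≤ 457 gives x ≤ 457 − 26 − 204 = 227.
So 178 < x ≤ 227; integers 179 through 227: 49 values.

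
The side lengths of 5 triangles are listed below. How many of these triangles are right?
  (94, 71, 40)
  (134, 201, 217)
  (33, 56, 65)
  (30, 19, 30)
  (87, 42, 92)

1

(94,71,40): 40²+71² = 6641 < 8836 = 94² → obtuse
(134,201,217): 134²+201² = 58357 > 47089 = 217² → acute
(33,56,65): 33²+56² = 4225 = 65² → right
(30,19,30): 19²+30² = 1261 > 900 = 30² → acute
(87,42,92): 42²+87² = 9333 > 8464 = 92² → acute
1 of the 5 is right.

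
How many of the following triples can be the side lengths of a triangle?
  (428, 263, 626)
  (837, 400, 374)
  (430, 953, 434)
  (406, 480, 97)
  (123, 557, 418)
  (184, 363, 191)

(263,428,626): 263+428 > 626 → valid
(374,400,837): 374+400 ≤ 837 → not valid
(430,434,953): 430+434 ≤ 953 → not valid
(97,406,480): 97+406 > 480 → valid
(123,418,557): 123+418 ≤ 557 → not valid
(184,191,363): 184+191 > 363 → valid
3 of the 6 triples form a triangle.

3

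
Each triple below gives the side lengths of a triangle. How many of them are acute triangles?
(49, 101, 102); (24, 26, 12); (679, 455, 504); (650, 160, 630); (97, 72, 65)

(49,101,102): 49²+101² = 12602 > 10404 = 102² → acute
(24,26,12): 12²+24² = 720 > 676 = 26² → acute
(679,455,504): 455²+504² = 461041 = 679² → right
(650,160,630): 160²+630² = 422500 = 650² → right
(97,72,65): 65²+72² = 9409 = 97² → right
2 of the 5 are acute.

2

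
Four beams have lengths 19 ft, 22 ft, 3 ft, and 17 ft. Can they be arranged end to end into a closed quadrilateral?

A quadrilateral exists iff every side is shorter than the sum of the others — equivalently, the longest side is less than the sum of the rest.
Longest side 22 < 39 (sum of the remaining 3), so yes.

Yes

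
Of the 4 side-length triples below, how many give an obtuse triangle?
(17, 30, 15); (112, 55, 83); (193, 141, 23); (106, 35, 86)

(17,30,15): 15²+17² = 514 < 900 = 30² → obtuse
(112,55,83): 55²+83² = 9914 < 12544 = 112² → obtuse
(193,141,23): 23+141 ≤ 193, not a triangle
(106,35,86): 35²+86² = 8621 < 11236 = 106² → obtuse
3 of the 4 are obtuse.

3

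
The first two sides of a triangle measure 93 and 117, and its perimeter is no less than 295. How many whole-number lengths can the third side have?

Triangle inequality: 24 < x < 210. Perimeter ≥ 295 gives x ≥ 295 − 93 − 117 = 85.
So 85 ≤ x < 210; integers 85 through 209: 125 values.

125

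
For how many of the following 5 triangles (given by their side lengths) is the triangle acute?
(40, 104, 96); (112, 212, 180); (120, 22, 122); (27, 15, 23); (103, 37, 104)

2

(40,104,96): 40²+96² = 10816 = 104² → right
(112,212,180): 112²+180² = 44944 = 212² → right
(120,22,122): 22²+120² = 14884 = 122² → right
(27,15,23): 15²+23² = 754 > 729 = 27² → acute
(103,37,104): 37²+103² = 11978 > 10816 = 104² → acute
2 of the 5 are acute.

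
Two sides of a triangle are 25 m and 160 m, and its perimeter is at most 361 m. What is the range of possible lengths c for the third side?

Triangle inequality alone gives 135 < c < 185.
The perimeter condition gives c ≤ 361 − 25 − 160 = 176.
Intersecting the two: 135 < c ≤ 176.

135 < c ≤ 176 m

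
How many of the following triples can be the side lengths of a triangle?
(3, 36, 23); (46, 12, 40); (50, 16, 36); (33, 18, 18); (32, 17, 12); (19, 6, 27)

(3,23,36): 3+23 ≤ 36 → not valid
(12,40,46): 12+40 > 46 → valid
(16,36,50): 16+36 > 50 → valid
(18,18,33): 18+18 > 33 → valid
(12,17,32): 12+17 ≤ 32 → not valid
(6,19,27): 6+19 ≤ 27 → not valid
3 of the 6 triples form a triangle.

3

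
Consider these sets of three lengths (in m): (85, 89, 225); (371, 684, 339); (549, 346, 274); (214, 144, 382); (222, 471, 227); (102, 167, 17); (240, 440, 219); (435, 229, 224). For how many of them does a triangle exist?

(85,89,225): 85+89 ≤ 225 → not valid
(339,371,684): 339+371 > 684 → valid
(274,346,549): 274+346 > 549 → valid
(144,214,382): 144+214 ≤ 382 → not valid
(222,227,471): 222+227 ≤ 471 → not valid
(17,102,167): 17+102 ≤ 167 → not valid
(219,240,440): 219+240 > 440 → valid
(224,229,435): 224+229 > 435 → valid
4 of the 8 triples form a triangle.

4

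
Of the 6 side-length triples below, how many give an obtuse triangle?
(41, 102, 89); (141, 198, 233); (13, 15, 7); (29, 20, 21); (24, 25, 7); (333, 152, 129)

(41,102,89): 41²+89² = 9602 < 10404 = 102² → obtuse
(141,198,233): 141²+198² = 59085 > 54289 = 233² → acute
(13,15,7): 7²+13² = 218 < 225 = 15² → obtuse
(29,20,21): 20²+21² = 841 = 29² → right
(24,25,7): 7²+24² = 625 = 25² → right
(333,152,129): 129+152 ≤ 333, not a triangle
2 of the 6 are obtuse.

2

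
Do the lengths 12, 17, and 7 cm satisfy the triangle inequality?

Yes

The longest side is 17, and the other two sum to 19.
Since 19 > 17, the triangle inequality holds.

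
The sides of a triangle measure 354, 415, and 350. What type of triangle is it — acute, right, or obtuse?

acute

Compare the square of the longest side to the sum of squares of the other two: 350² + 354² = 247816 > 172225 = 415².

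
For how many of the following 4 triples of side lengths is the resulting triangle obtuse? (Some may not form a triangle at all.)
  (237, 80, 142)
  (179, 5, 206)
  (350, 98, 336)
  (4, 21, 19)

(237,80,142): 80+142 ≤ 237, not a triangle
(179,5,206): 5+179 ≤ 206, not a triangle
(350,98,336): 98²+336² = 122500 = 350² → right
(4,21,19): 4²+19² = 377 < 441 = 21² → obtuse
1 of the 4 is obtuse.

1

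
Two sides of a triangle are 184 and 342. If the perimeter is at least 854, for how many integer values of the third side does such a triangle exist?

Triangle inequality: 158 < x < 526. Perimeter ≥ 854 gives x ≥ 854 − 184 − 342 = 328.
So 328 ≤ x < 526; integers 328 through 525: 198 values.

198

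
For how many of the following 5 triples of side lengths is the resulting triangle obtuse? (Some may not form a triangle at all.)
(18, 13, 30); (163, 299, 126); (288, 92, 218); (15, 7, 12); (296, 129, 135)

(18,13,30): 13²+18² = 493 < 900 = 30² → obtuse
(163,299,126): 126+163 ≤ 299, not a triangle
(288,92,218): 92²+218² = 55988 < 82944 = 288² → obtuse
(15,7,12): 7²+12² = 193 < 225 = 15² → obtuse
(296,129,135): 129+135 ≤ 296, not a triangle
3 of the 5 are obtuse.

3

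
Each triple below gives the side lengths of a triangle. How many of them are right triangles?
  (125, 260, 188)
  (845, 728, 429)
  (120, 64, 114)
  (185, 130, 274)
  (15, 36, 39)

2

(125,260,188): 125²+188² = 50969 < 67600 = 260² → obtuse
(845,728,429): 429²+728² = 714025 = 845² → right
(120,64,114): 64²+114² = 17092 > 14400 = 120² → acute
(185,130,274): 130²+185² = 51125 < 75076 = 274² → obtuse
(15,36,39): 15²+36² = 1521 = 39² → right
2 of the 5 are right.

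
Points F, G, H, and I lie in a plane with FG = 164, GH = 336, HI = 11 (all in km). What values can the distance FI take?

161 ≤ FI ≤ 511 km

The maximum is all hops collinear in one direction: 164 + 336 + 11 = 511.
The longest hop is 336; the others sum to 175. Folding the others back against it leaves at least 336 − 175 = 161.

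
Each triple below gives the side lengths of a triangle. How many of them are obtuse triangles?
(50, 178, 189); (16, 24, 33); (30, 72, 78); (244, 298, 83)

(50,178,189): 50²+178² = 34184 < 35721 = 189² → obtuse
(16,24,33): 16²+24² = 832 < 1089 = 33² → obtuse
(30,72,78): 30²+72² = 6084 = 78² → right
(244,298,83): 83²+244² = 66425 < 88804 = 298² → obtuse
3 of the 4 are obtuse.

3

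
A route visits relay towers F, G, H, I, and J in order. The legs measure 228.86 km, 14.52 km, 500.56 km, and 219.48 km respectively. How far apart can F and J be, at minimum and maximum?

The maximum is all hops collinear in one direction: 228.86 + 14.52 + 500.56 + 219.48 = 963.42.
The longest hop is 500.56; the others sum to 462.86. Folding the others back against it leaves at least 500.56 − 462.86 = 37.70.

37.70 ≤ FJ ≤ 963.42 km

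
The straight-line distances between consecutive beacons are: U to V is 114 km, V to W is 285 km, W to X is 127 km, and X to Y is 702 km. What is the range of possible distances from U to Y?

The maximum is all hops collinear in one direction: 114 + 285 + 127 + 702 = 1228.
The longest hop is 702; the others sum to 526. Folding the others back against it leaves at least 702 − 526 = 176.

176 ≤ UY ≤ 1228 km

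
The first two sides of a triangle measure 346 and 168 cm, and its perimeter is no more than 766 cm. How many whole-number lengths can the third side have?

Triangle inequality: 178 < x < 514. Perimeter ≤ 766 gives x ≤ 766 − 346 − 168 = 252.
So 178 < x ≤ 252; integers 179 through 252: 74 values.

74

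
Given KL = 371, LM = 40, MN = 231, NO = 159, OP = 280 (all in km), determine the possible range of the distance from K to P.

The maximum is all hops collinear in one direction: 371 + 40 + 231 + 159 + 280 = 1081.
The longest hop is 371; the others sum to 710. Since 371 ≤ 710, the path can fold back on itself completely, so the minimum distance is 0.

0 ≤ KP ≤ 1081 km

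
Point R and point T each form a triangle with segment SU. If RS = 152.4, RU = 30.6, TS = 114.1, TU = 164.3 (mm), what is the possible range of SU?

From triangle RSU: |152.4 − 30.6| < SU < 152.4 + 30.6, i.e. 121.8 < SU < 183.0.
From triangle TSU: 50.2 < SU < 278.4.
Both must hold, so SU lies in the intersection.

121.8 < SU < 183.0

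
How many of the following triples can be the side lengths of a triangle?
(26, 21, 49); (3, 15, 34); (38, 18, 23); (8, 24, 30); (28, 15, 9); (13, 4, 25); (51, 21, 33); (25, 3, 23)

(21,26,49): 21+26 ≤ 49 → not valid
(3,15,34): 3+15 ≤ 34 → not valid
(18,23,38): 18+23 > 38 → valid
(8,24,30): 8+24 > 30 → valid
(9,15,28): 9+15 ≤ 28 → not valid
(4,13,25): 4+13 ≤ 25 → not valid
(21,33,51): 21+33 > 51 → valid
(3,23,25): 3+23 > 25 → valid
4 of the 8 triples form a triangle.

4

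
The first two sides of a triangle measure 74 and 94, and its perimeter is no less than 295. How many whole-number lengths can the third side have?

41

Triangle inequality: 20 < x < 168. Perimeter ≥ 295 gives x ≥ 295 − 74 − 94 = 127.
So 127 ≤ x < 168; integers 127 through 167: 41 values.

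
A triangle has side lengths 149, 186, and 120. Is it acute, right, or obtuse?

Compare the square of the longest side to the sum of squares of the other two: 120² + 149² = 36601 > 34596 = 186².

acute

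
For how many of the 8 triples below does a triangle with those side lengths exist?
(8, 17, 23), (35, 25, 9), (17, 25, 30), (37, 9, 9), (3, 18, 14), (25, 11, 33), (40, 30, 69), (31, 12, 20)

5

(8,17,23): 8+17 > 23 → valid
(9,25,35): 9+25 ≤ 35 → not valid
(17,25,30): 17+25 > 30 → valid
(9,9,37): 9+9 ≤ 37 → not valid
(3,14,18): 3+14 ≤ 18 → not valid
(11,25,33): 11+25 > 33 → valid
(30,40,69): 30+40 > 69 → valid
(12,20,31): 12+20 > 31 → valid
5 of the 8 triples form a triangle.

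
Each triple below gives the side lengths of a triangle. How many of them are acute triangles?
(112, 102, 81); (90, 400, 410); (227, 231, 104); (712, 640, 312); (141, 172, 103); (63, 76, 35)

(112,102,81): 81²+102² = 16965 > 12544 = 112² → acute
(90,400,410): 90²+400² = 168100 = 410² → right
(227,231,104): 104²+227² = 62345 > 53361 = 231² → acute
(712,640,312): 312²+640² = 506944 = 712² → right
(141,172,103): 103²+141² = 30490 > 29584 = 172² → acute
(63,76,35): 35²+63² = 5194 < 5776 = 76² → obtuse
3 of the 6 are acute.

3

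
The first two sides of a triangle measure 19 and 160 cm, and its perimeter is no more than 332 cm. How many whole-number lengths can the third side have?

Triangle inequality: 141 < x < 179. Perimeter ≤ 332 gives x ≤ 332 − 19 − 160 = 153.
So 141 < x ≤ 153; integers 142 through 153: 12 values.

12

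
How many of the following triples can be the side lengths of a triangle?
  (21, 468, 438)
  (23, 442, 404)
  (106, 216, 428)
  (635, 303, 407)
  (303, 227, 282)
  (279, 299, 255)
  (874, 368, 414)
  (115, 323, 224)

(21,438,468): 21+438 ≤ 468 → not valid
(23,404,442): 23+404 ≤ 442 → not valid
(106,216,428): 106+216 ≤ 428 → not valid
(303,407,635): 303+407 > 635 → valid
(227,282,303): 227+282 > 303 → valid
(255,279,299): 255+279 > 299 → valid
(368,414,874): 368+414 ≤ 874 → not valid
(115,224,323): 115+224 > 323 → valid
4 of the 8 triples form a triangle.

4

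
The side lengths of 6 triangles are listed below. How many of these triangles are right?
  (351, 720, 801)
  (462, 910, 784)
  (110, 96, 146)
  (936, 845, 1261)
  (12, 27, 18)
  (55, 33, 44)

(351,720,801): 351²+720² = 641601 = 801² → right
(462,910,784): 462²+784² = 828100 = 910² → right
(110,96,146): 96²+110² = 21316 = 146² → right
(936,845,1261): 845²+936² = 1590121 = 1261² → right
(12,27,18): 12²+18² = 468 < 729 = 27² → obtuse
(55,33,44): 33²+44² = 3025 = 55² → right
5 of the 6 are right.

5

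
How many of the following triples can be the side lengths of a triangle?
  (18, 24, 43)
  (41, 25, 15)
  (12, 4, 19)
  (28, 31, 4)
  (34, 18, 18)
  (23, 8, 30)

3

(18,24,43): 18+24 ≤ 43 → not valid
(15,25,41): 15+25 ≤ 41 → not valid
(4,12,19): 4+12 ≤ 19 → not valid
(4,28,31): 4+28 > 31 → valid
(18,18,34): 18+18 > 34 → valid
(8,23,30): 8+23 > 30 → valid
3 of the 6 triples form a triangle.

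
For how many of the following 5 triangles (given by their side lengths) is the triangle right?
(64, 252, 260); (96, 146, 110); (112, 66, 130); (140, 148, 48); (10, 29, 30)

(64,252,260): 64²+252² = 67600 = 260² → right
(96,146,110): 96²+110² = 21316 = 146² → right
(112,66,130): 66²+112² = 16900 = 130² → right
(140,148,48): 48²+140² = 21904 = 148² → right
(10,29,30): 10²+29² = 941 > 900 = 30² → acute
4 of the 5 are right.

4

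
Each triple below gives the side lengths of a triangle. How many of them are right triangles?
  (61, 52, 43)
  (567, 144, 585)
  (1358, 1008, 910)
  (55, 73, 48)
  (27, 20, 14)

3

(61,52,43): 43²+52² = 4553 > 3721 = 61² → acute
(567,144,585): 144²+567² = 342225 = 585² → right
(1358,1008,910): 910²+1008² = 1844164 = 1358² → right
(55,73,48): 48²+55² = 5329 = 73² → right
(27,20,14): 14²+20² = 596 < 729 = 27² → obtuse
3 of the 5 are right.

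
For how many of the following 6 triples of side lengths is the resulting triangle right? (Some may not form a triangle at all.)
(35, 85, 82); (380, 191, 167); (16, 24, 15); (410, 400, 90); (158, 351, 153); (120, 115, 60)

1

(35,85,82): 35²+82² = 7949 > 7225 = 85² → acute
(380,191,167): 167+191 ≤ 380, not a triangle
(16,24,15): 15²+16² = 481 < 576 = 24² → obtuse
(410,400,90): 90²+400² = 168100 = 410² → right
(158,351,153): 153+158 ≤ 351, not a triangle
(120,115,60): 60²+115² = 16825 > 14400 = 120² → acute
1 of the 6 is right.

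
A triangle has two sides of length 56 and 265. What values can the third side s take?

209 < s < 321

By the triangle inequality, s must be less than 56 + 265 = 321 and greater than |56 − 265| = 209.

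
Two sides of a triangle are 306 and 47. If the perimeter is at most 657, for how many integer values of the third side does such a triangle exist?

45

Triangle inequality: 259 < x < 353. Perimeter ≤ 657 gives x ≤ 657 − 306 − 47 = 304.
So 259 < x ≤ 304; integers 260 through 304: 45 values.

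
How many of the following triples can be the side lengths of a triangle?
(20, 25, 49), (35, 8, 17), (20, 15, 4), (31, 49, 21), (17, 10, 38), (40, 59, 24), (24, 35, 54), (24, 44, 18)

3

(20,25,49): 20+25 ≤ 49 → not valid
(8,17,35): 8+17 ≤ 35 → not valid
(4,15,20): 4+15 ≤ 20 → not valid
(21,31,49): 21+31 > 49 → valid
(10,17,38): 10+17 ≤ 38 → not valid
(24,40,59): 24+40 > 59 → valid
(24,35,54): 24+35 > 54 → valid
(18,24,44): 18+24 ≤ 44 → not valid
3 of the 8 triples form a triangle.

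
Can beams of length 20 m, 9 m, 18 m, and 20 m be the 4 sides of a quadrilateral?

A quadrilateral exists iff every side is shorter than the sum of the others — equivalently, the longest side is less than the sum of the rest.
Longest side 20 < 47 (sum of the remaining 3), so yes.

Yes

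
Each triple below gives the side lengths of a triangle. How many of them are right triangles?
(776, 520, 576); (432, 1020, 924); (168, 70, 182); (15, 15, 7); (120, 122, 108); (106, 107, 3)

(776,520,576): 520²+576² = 602176 = 776² → right
(432,1020,924): 432²+924² = 1040400 = 1020² → right
(168,70,182): 70²+168² = 33124 = 182² → right
(15,15,7): 7²+15² = 274 > 225 = 15² → acute
(120,122,108): 108²+120² = 26064 > 14884 = 122² → acute
(106,107,3): 3²+106² = 11245 < 11449 = 107² → obtuse
3 of the 6 are right.

3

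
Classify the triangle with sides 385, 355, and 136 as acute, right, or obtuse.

obtuse

Compare the square of the longest side to the sum of squares of the other two: 136² + 355² = 144521 < 148225 = 385².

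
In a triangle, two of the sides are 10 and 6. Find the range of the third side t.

By the triangle inequality, t must be less than 10 + 6 = 16 and greater than |10 − 6| = 4.

4 < t < 16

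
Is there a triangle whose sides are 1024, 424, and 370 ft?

The longest side is 1024, but the other two sum to only 794.
794 < 1024, so the triangle inequality fails.

No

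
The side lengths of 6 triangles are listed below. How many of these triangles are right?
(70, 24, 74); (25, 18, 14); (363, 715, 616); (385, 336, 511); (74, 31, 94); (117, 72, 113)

3

(70,24,74): 24²+70² = 5476 = 74² → right
(25,18,14): 14²+18² = 520 < 625 = 25² → obtuse
(363,715,616): 363²+616² = 511225 = 715² → right
(385,336,511): 336²+385² = 261121 = 511² → right
(74,31,94): 31²+74² = 6437 < 8836 = 94² → obtuse
(117,72,113): 72²+113² = 17953 > 13689 = 117² → acute
3 of the 6 are right.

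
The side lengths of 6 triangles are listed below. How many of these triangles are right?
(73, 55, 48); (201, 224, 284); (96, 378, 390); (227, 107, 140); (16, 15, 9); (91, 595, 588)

3

(73,55,48): 48²+55² = 5329 = 73² → right
(201,224,284): 201²+224² = 90577 > 80656 = 284² → acute
(96,378,390): 96²+378² = 152100 = 390² → right
(227,107,140): 107²+140² = 31049 < 51529 = 227² → obtuse
(16,15,9): 9²+15² = 306 > 256 = 16² → acute
(91,595,588): 91²+588² = 354025 = 595² → right
3 of the 6 are right.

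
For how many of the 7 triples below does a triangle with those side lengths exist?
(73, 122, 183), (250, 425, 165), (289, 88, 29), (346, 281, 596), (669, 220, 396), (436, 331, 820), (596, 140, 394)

2

(73,122,183): 73+122 > 183 → valid
(165,250,425): 165+250 ≤ 425 → not valid
(29,88,289): 29+88 ≤ 289 → not valid
(281,346,596): 281+346 > 596 → valid
(220,396,669): 220+396 ≤ 669 → not valid
(331,436,820): 331+436 ≤ 820 → not valid
(140,394,596): 140+394 ≤ 596 → not valid
2 of the 7 triples form a triangle.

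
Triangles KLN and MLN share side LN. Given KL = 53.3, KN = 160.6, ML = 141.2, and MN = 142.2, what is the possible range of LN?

107.3 < LN < 213.9

From triangle KLN: |53.3 − 160.6| < LN < 53.3 + 160.6, i.e. 107.3 < LN < 213.9.
From triangle MLN: 1.0 < LN < 283.4.
Both must hold, so LN lies in the intersection.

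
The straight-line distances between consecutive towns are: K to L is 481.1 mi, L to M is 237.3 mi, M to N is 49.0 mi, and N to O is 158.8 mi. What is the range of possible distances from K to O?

The maximum is all hops collinear in one direction: 481.1 + 237.3 + 49.0 + 158.8 = 926.2.
The longest hop is 481.1; the others sum to 445.1. Folding the others back against it leaves at least 481.1 − 445.1 = 36.0.

36.0 ≤ KO ≤ 926.2 mi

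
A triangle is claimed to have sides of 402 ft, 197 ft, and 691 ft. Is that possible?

The longest side is 691, but the other two sum to only 599.
599 < 691, so the triangle inequality fails.

No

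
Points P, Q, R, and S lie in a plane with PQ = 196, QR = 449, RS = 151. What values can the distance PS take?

102 ≤ PS ≤ 796

The maximum is all hops collinear in one direction: 196 + 449 + 151 = 796.
The longest hop is 449; the others sum to 347. Folding the others back against it leaves at least 449 − 347 = 102.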